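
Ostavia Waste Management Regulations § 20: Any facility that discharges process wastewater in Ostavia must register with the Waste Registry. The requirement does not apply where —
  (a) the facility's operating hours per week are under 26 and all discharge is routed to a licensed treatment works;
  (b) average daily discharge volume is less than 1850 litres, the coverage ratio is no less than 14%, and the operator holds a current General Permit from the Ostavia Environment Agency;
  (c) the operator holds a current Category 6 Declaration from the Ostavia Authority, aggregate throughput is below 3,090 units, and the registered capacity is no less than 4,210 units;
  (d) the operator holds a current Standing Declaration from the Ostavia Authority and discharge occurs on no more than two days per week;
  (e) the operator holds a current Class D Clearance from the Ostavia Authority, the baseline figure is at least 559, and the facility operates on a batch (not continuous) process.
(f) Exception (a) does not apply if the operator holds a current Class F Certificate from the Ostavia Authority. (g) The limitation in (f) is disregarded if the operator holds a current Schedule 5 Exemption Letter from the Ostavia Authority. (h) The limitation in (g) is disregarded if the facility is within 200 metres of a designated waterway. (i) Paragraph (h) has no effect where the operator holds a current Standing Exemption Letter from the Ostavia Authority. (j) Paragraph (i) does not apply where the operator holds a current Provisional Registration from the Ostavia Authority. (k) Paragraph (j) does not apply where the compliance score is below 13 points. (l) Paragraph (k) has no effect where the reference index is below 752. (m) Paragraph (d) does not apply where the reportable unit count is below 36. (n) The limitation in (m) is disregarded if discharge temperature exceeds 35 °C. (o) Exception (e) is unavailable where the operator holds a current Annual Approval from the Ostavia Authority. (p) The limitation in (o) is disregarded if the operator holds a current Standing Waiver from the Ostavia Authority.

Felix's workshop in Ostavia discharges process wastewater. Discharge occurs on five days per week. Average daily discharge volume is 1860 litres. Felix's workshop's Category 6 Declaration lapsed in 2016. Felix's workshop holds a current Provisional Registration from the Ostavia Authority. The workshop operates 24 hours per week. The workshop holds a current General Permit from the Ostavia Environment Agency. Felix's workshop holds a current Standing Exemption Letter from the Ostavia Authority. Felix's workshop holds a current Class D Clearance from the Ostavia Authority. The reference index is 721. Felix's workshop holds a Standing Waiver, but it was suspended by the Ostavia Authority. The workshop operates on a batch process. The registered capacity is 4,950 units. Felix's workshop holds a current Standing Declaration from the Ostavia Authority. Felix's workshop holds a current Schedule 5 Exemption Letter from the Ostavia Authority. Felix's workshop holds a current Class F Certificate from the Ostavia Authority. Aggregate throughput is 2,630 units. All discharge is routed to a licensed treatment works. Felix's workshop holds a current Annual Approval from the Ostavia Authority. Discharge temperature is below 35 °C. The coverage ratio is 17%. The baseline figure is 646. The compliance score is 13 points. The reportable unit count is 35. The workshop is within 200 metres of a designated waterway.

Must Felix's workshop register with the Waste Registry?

Yes — Felix's workshop must register with the Waste Registry.

Exception (a)'s conditions are all satisfied: the facility's operating hours per week are 24, under the 26 limit; discharge is routed to a licensed treatment works. But applying paragraphs (f)–(l): (f) is triggered — a current Class F Certificate is held. (g) applies (a current Schedule 5 Exemption Letter is held), but is set aside by (h): (h) operates — the workshop is within 200 m of a designated waterway. (i) is engaged (a current Standing Exemption Letter is held), but is displaced by (j): (j) operates against (i): a current Provisional Registration is held. (k) is not engaged (the compliance score is 13 points, not below 13 points), so (j) stands. (a) is therefore removed.
Exception (b) requires that average daily discharge volume is less than 1850 litres; but average daily discharge volume is 1860 litres, not less than 1850 litres, so (b) is unavailable.
Exception (c) does not apply: no current Category 6 Declaration is held.
Exception (d) fails — discharge occurs on five days per week.
Exception (e): a current Class D Clearance is held; the baseline figure is 646, meeting the 559 threshold; the facility operates on a batch process — every condition holds. Turning to paragraphs (o)–(p): (o) operates against (e): a current Annual Approval is held. (p), which would lift (o), is not engaged — there is no Standing Waiver in force. So (e) is unavailable.
Every exception is unavailable, so the rule governs.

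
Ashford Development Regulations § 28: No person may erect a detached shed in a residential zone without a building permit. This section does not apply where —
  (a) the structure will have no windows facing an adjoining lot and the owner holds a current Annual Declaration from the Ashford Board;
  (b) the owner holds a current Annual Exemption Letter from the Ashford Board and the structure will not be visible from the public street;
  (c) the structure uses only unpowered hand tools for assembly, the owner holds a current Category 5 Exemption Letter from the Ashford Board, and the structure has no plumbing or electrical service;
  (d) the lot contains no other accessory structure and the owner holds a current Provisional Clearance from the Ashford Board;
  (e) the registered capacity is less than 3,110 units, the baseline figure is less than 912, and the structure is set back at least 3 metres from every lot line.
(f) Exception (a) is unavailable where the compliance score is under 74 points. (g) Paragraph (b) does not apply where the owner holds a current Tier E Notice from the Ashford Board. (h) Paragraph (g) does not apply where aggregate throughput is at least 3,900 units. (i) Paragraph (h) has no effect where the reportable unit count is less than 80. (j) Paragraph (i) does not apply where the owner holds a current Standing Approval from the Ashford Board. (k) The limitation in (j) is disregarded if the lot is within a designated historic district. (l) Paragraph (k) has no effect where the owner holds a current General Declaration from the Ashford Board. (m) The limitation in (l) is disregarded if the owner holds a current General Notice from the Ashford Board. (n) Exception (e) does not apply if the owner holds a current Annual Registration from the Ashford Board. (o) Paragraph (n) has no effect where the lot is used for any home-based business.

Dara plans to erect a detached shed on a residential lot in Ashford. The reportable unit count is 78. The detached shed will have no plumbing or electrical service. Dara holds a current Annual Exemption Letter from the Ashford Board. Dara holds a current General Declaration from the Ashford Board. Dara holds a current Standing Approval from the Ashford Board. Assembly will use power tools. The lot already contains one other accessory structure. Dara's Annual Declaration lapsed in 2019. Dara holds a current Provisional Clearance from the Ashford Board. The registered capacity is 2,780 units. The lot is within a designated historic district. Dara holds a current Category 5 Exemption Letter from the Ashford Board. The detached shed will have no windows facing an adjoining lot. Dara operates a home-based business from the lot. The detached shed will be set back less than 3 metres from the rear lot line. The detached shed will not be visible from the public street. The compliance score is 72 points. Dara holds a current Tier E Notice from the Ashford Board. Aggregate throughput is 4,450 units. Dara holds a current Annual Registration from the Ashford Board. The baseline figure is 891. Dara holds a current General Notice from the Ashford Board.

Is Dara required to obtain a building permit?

Exception (a) does not apply: there is no Annual Declaration in force.
Exception (b)'s conditions are all satisfied: a current Annual Exemption Letter is held; the structure will not be visible from the street. Turning to paragraphs (g)–(m): (g) operates against (b): a current Tier E Notice is held. (h) would limit (g) — aggregate throughput is 4,450 units, meeting the 3,900 units threshold — but (i) sets (h) aside: (i) operates — the reportable unit count is 78, less than the 80 limit. (j) operates (a current Standing Approval is held), but is itself disapplied by (k): (k) operates — the lot is in a historic district. (l) is engaged (a current General Declaration is held), but is set aside by (m): (m) operates against (l): a current General Notice is held. So (b) is unavailable.
Exception (c) requires that the structure uses only unpowered hand tools for assembly; but assembly uses power tools, so (c) is unavailable.
Exception (d) fails — the lot already has another accessory structure.
Exception (e) fails — the rear setback is under 3 m.
No exception applies. The general rule governs.

Yes — Dara must obtain a building permit.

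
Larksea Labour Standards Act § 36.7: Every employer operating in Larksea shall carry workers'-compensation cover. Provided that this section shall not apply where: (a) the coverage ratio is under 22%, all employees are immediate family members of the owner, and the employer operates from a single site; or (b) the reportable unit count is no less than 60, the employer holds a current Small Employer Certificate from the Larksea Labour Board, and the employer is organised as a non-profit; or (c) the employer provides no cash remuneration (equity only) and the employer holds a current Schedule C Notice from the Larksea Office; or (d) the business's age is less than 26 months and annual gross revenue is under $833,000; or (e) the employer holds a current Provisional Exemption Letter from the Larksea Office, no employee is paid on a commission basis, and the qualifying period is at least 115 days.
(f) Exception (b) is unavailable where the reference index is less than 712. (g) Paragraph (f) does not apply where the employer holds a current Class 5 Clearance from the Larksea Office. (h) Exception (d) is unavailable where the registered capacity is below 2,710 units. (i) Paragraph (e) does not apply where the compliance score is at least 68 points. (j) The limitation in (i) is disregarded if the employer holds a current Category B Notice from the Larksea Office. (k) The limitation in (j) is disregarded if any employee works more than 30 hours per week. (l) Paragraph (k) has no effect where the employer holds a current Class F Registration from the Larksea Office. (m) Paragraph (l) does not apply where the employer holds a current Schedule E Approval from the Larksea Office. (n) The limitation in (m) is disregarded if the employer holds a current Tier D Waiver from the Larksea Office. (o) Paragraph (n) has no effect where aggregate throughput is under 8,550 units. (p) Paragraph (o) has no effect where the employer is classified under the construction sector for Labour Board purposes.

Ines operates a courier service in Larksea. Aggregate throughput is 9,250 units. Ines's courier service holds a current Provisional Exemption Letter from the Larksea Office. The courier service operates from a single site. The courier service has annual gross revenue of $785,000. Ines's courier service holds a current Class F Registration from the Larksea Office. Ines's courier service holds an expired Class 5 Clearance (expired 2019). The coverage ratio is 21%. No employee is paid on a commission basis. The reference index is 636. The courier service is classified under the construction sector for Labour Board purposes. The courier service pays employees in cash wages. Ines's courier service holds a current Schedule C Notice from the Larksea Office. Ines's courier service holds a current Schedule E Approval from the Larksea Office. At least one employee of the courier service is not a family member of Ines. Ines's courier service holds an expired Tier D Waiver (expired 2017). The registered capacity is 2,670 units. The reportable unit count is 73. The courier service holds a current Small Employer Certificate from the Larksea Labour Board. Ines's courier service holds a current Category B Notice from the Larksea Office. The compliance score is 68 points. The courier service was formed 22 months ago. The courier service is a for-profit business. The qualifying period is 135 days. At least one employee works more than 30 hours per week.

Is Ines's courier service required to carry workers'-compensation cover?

Yes — Ines's courier service must carry workers'-compensation cover.

Exception (a) does not apply: at least one employee is not a family member.
Exception (b) requires that the employer is organised as a non-profit; but the employer is for-profit, so (b) is unavailable.
Exception (c) fails — employees are paid cash wages.
Exception (d) is satisfied on its face — the business's age is 22 months, less than the 26 months limit; annual gross revenue is $785,000, under the $833,000 limit. However, paragraph (h) must be considered: (h) is engaged — the registered capacity is 2,670 units, below the 2,710 units limit. So (d) is unavailable.
Exception (e)'s conditions are all satisfied: a current Provisional Exemption Letter is held; no employee is paid on commission; the qualifying period is 135 days, meeting the 115 days threshold. But applying paragraphs (i)–(p): (i) operates against (e): the compliance score is 68 points, meeting the 68 points threshold. (j) would limit (i) — a current Category B Notice is held — but (k) sets (j) aside: (k) is triggered — at least one employee exceeds 30 hours/week. (l) is triggered (a current Class F Registration is held), but is displaced by (m): (m) operates against (l): a current Schedule E Approval is held. (n), which would lift (m), does not operate here — the Tier D Waiver is not current. (e) is therefore removed.
None of the exceptions is available; § 36.7 applies in full.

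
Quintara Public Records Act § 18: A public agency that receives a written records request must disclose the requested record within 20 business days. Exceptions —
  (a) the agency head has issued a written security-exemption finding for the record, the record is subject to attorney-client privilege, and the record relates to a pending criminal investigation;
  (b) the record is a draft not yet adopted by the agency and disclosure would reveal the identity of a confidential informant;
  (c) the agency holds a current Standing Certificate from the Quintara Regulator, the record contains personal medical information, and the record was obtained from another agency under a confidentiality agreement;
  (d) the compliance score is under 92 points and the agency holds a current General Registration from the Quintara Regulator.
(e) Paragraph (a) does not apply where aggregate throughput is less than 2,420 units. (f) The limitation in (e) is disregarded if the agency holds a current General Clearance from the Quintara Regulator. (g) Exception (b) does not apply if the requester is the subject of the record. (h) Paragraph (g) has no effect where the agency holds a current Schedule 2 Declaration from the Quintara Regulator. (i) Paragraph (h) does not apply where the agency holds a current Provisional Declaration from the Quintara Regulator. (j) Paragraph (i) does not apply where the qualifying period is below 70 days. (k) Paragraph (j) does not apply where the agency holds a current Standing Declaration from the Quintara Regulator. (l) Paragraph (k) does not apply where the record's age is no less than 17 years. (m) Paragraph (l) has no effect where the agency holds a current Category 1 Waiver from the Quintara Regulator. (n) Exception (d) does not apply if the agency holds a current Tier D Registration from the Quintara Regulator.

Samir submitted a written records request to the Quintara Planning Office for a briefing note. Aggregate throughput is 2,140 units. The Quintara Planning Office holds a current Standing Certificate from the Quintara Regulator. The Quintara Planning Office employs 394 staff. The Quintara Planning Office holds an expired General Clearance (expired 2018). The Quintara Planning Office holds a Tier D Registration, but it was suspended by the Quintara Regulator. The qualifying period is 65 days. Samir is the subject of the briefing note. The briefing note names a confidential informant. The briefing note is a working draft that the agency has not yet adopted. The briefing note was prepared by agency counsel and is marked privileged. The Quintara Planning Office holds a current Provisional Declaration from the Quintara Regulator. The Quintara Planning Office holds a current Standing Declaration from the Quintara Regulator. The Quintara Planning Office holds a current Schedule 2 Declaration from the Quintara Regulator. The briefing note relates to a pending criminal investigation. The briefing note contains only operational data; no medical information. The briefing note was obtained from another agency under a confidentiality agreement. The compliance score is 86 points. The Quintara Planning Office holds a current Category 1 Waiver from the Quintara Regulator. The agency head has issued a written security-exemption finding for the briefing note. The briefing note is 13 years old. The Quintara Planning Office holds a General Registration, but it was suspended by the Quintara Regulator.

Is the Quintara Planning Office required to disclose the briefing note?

Exception (a) is satisfied on its face — a written security-exemption finding has been issued; the briefing note is privileged; the briefing note relates to a pending investigation. But applying paragraphs (e)–(f): (e) operates against (a): aggregate throughput is 2,140 units, less than the 2,420 units limit. (f) does not operate here (the General Clearance is not current), so (e) stands. Exception (a) does not apply.
Exception (b)'s conditions are all satisfied: the briefing note is an unadopted draft; the briefing note names a confidential informant. However, paragraphs (g)–(m) must be considered: (g) operates — Samir is the subject of the briefing note. (h) operates (a current Schedule 2 Declaration is held), but yields to (i): (i) operates against (h): a current Provisional Declaration is held. (j) is triggered (the qualifying period is 65 days, below the 70 days limit), but is displaced by (k): (k) operates against (j): a current Standing Declaration is held. (l) is not triggered (the record's age is 13 years, short of 17 years), so (k) stands. Exception (b) does not apply.
Exception (c) requires that the record contains personal medical information; but the briefing note contains only operational data, so (c) is unavailable.
Exception (d) requires that the agency holds a current General Registration from the Quintara Regulator; but the General Registration is not current, so (d) is unavailable.
No exception is made out. the Quintara Planning Office falls within the general rule.

Yes — the Quintara Planning Office must disclose the briefing note.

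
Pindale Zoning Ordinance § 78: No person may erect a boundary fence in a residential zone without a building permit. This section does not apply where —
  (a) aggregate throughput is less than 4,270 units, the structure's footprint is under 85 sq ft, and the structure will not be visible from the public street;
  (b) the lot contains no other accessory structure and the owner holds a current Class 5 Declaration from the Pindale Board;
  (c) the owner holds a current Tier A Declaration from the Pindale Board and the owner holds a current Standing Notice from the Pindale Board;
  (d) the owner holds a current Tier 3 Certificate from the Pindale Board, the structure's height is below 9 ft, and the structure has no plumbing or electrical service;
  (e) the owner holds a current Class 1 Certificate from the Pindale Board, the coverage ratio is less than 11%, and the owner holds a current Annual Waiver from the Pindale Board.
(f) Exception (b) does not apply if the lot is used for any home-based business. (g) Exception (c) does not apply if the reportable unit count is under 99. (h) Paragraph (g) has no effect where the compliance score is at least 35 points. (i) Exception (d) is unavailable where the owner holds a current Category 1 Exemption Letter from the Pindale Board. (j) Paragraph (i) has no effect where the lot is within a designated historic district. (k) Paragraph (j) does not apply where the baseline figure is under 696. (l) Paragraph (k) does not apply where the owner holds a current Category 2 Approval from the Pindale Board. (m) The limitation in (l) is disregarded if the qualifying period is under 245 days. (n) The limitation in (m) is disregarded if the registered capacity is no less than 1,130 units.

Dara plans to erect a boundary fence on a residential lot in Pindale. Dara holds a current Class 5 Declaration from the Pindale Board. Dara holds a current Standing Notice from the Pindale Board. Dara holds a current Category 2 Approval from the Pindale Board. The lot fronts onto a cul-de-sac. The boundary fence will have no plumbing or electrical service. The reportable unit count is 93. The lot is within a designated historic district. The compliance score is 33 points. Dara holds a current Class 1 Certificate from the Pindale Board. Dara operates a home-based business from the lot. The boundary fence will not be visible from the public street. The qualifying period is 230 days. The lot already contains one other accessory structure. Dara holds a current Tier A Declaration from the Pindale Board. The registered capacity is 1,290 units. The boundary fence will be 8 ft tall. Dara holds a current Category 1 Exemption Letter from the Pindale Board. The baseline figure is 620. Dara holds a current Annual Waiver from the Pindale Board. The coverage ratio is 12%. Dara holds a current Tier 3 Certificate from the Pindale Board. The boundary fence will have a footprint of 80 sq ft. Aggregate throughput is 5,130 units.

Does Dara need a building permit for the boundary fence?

No — exception (d) applies; Dara does not need a building permit.

Exception (a) requires that aggregate throughput is less than 4,270 units; but aggregate throughput is 5,130 units, not less than 4,270 units, so (a) is unavailable.
Exception (b) requires that the lot contains no other accessory structure; but the lot already has another accessory structure, so (b) is unavailable.
Exception (c) is satisfied on its face — a current Tier A Declaration is held; a current Standing Notice is held. But: (g) is triggered — the reportable unit count is 93, under the 99 limit. (h), which would lift (g), is inapplicable — the compliance score is 33 points, short of 35 points. So (c) is unavailable.
Exception (d)'s conditions are all satisfied: a current Tier 3 Certificate is held; the structure's height is 8 ft, below the 9 ft limit; there is no plumbing or electrical service. Considering the limiting provisions: (i) applies (a current Category 1 Exemption Letter is held), but yields to (j): (j) operates against (i): the lot is in a historic district. (k) would limit (j) — the baseline figure is 620, under the 696 limit — but (l) sets (k) aside: (l) operates against (k): a current Category 2 Approval is held. (m) operates (the qualifying period is 230 days, under the 245 days limit), but yields to (n): (n) is triggered — the registered capacity is 1,290 units, meeting the 1,130 units threshold. (d) remains available.
Exception (e) fails — the coverage ratio is 12%, not less than 11%.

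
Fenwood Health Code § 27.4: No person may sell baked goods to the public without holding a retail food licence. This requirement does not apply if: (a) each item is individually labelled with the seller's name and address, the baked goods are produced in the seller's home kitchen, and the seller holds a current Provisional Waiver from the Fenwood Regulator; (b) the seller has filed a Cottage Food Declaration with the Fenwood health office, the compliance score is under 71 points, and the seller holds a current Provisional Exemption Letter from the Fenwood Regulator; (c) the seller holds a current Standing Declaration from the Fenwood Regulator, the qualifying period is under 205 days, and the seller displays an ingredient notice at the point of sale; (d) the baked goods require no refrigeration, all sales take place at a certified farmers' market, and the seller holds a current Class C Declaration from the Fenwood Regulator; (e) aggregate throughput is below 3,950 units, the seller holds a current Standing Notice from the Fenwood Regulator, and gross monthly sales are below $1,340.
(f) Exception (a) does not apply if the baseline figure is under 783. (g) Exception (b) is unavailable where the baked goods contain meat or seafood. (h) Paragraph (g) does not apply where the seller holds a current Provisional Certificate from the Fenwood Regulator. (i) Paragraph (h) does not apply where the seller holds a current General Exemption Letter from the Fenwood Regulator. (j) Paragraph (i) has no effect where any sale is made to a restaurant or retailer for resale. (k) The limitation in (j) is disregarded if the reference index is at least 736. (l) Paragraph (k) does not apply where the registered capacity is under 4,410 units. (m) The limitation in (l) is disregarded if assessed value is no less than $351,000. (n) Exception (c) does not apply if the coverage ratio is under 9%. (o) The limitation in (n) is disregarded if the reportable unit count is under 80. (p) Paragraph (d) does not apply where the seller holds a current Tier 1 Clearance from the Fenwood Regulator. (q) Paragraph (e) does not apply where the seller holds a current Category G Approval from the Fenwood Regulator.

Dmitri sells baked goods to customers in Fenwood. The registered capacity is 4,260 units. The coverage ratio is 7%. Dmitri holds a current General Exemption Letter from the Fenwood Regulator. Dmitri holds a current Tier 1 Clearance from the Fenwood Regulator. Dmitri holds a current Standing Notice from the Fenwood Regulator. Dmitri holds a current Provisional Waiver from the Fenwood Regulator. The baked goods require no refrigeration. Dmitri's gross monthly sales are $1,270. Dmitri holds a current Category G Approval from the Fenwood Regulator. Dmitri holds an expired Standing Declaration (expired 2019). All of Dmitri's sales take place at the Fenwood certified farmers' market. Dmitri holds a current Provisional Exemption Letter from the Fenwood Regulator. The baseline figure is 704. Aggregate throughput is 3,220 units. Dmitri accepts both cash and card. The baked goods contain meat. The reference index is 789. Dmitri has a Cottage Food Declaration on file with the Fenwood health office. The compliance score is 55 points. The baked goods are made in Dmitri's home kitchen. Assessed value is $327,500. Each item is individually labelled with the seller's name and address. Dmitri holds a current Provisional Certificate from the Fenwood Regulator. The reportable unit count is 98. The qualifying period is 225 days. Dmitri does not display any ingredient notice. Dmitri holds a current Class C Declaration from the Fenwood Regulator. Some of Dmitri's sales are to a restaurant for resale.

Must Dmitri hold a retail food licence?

Exception (a) is satisfied on its face — items are individually labelled; the baked goods are home-kitchen produced; a current Provisional Waiver is held. But applying paragraph (f): (f) operates against (a): the baseline figure is 704, under the 783 limit. (a) is therefore removed.
Exception (b)'s conditions are all satisfied: a Cottage Food Declaration is on file; the compliance score is 55 points, under the 71 points limit; a current Provisional Exemption Letter is held. Applying paragraphs (g)–(m): (g) operates (the baked goods contain meat), but is set aside by (h): (h) is triggered — a current Provisional Certificate is held. (i) is engaged (a current General Exemption Letter is held), but yields to (j): (j) operates against (i): some sales are to a restaurant for resale. (k) operates (the reference index is 789, meeting the 736 threshold), but is set aside by (l): (l) is engaged — the registered capacity is 4,260 units, under the 4,410 units limit. (m) is inapplicable (assessed value is $327,500, short of $351,000), so (l) stands. Exception (b) stands.
Exception (c) fails — there is no Standing Declaration in force.
Exception (d)'s conditions are all satisfied: the baked goods are shelf-stable; all sales are at a certified farmers' market; a current Class C Declaration is held. But: (p) applies — a current Tier 1 Clearance is held. Exception (d) does not apply.
Exception (e): aggregate throughput is 3,220 units, below the 3,950 units limit; a current Standing Notice is held; gross monthly sales are $1,270, below the $1,340 limit — every condition holds. However, paragraph (q) must be considered: (q) applies — a current Category G Approval is held. (e) is therefore removed.

No — exception (b) applies; Dmitri is not required to hold a retail food licence.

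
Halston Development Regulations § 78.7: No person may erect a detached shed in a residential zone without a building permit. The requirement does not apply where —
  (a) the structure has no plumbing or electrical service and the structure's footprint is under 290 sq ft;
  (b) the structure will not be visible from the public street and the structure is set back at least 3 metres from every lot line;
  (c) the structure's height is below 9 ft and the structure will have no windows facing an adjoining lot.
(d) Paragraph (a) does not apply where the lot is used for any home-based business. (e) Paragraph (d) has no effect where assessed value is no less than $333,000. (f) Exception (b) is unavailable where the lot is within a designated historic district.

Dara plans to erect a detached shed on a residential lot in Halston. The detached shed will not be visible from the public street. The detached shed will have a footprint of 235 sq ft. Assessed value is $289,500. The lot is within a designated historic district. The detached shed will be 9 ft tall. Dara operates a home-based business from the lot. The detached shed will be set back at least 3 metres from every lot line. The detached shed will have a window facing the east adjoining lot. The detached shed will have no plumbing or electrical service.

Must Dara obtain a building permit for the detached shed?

Yes — Dara must obtain a building permit.

All of (a)'s requirements are met (there is no plumbing or electrical service; the structure's footprint is 235 sq ft, under the 290 sq ft limit). But applying paragraphs (d)–(e): (d) operates against (a): a home-based business operates on the lot. (e), which would lift (d), is not engaged — assessed value is $289,500, short of $333,000. (a) is therefore removed.
Exception (b): the structure will not be visible from the street; the setback is at least 3 m on every side — every condition holds. However, paragraph (f) must be considered: (f) is engaged — the lot is in a historic district. So (b) is unavailable.
Exception (c) does not apply: the structure's height is 9 ft, not below 9 ft.
Every exception is unavailable, so the rule governs.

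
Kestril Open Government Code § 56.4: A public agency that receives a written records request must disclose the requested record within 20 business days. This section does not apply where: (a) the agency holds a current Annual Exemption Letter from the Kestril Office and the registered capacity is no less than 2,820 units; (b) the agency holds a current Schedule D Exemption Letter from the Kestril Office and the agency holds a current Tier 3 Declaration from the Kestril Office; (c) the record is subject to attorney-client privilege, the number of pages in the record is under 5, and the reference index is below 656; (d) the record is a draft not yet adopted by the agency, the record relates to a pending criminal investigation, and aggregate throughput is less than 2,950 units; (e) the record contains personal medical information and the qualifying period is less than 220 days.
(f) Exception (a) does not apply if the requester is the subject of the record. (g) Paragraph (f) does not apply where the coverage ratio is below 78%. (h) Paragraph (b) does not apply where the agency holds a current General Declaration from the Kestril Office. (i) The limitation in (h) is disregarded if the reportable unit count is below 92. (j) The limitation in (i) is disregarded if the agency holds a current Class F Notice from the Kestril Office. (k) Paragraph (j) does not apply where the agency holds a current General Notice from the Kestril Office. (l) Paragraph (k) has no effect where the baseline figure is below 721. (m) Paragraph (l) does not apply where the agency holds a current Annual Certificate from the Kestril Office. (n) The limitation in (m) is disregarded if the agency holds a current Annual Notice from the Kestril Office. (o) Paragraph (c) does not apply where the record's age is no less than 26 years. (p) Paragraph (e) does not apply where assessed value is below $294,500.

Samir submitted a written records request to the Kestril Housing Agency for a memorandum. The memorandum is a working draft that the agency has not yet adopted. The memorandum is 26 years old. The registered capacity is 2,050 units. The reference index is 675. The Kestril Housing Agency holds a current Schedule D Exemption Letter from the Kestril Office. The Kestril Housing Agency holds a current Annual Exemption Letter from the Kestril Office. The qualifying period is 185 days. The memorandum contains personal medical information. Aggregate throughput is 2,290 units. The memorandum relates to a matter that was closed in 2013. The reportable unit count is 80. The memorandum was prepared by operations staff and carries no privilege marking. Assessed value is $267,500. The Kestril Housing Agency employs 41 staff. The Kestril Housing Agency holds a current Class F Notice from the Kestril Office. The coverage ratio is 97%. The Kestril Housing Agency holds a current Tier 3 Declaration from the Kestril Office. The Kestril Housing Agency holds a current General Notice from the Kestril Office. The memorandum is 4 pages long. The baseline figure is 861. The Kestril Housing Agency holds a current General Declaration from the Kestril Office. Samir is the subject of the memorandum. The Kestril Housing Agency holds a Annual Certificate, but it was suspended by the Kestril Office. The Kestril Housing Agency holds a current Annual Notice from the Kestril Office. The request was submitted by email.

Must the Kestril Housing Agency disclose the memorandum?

No — exception (b) applies; the Kestril Housing Agency is not required to disclose the memorandum.

Exception (a) requires that the registered capacity is no less than 2,820 units; but the registered capacity is 2,050 units, short of 2,820 units, so (a) is unavailable.
Exception (b) is satisfied on its face — a current Schedule D Exemption Letter is held; a current Tier 3 Declaration is held. Under paragraphs (h)–(n): (h) would limit (b) — a current General Declaration is held — but (i) sets (h) aside: (i) operates against (h): the reportable unit count is 80, below the 92 limit. (j) operates (a current Class F Notice is held), but is displaced by (k): (k) is triggered — a current General Notice is held. (l), which would lift (k), is not triggered — the baseline figure is 861, not below 721. Exception (b) stands.
Exception (c) does not apply: the memorandum carries no privilege marking.
Exception (d) does not apply: the memorandum relates to a closed matter.
Exception (e): the memorandum contains personal medical information; the qualifying period is 185 days, less than the 220 days limit — every condition holds. But applying paragraph (p): (p) operates against (e): assessed value is $267,500, below the $294,500 limit. So (e) is unavailable.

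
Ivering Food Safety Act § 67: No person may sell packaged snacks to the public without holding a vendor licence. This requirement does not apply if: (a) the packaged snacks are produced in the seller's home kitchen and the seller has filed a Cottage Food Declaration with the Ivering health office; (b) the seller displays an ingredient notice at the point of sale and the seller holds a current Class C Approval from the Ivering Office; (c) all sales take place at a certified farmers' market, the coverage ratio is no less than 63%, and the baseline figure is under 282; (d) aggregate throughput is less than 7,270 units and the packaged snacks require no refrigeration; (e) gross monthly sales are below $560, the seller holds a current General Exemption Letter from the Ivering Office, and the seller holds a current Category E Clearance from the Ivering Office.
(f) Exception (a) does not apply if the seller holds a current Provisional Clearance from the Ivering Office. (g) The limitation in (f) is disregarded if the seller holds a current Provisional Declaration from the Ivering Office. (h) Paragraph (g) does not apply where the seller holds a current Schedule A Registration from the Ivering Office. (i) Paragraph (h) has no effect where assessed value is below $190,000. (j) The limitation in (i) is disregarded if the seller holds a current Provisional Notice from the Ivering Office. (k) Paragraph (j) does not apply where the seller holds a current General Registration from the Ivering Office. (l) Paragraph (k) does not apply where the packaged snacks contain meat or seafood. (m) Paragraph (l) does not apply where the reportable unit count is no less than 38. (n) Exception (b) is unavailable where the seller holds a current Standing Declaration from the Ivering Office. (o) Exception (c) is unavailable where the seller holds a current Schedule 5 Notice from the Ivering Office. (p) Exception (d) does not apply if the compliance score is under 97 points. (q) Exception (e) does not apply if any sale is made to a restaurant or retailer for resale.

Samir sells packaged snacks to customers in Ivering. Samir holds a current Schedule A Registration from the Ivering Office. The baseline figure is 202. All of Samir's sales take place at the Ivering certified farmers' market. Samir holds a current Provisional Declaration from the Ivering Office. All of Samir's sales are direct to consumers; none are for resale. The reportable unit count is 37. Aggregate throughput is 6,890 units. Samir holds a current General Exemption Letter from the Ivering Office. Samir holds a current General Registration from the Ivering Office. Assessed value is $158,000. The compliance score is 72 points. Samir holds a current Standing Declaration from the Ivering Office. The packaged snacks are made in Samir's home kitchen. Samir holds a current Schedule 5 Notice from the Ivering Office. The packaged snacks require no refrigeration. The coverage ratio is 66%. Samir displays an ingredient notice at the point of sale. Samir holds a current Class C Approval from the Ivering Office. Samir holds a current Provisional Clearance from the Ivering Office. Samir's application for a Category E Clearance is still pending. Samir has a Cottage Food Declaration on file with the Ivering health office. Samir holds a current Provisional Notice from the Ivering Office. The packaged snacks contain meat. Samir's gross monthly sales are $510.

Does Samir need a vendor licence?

Exception (a)'s conditions are all satisfied: the packaged snacks are home-kitchen produced; a Cottage Food Declaration is on file. But: (f) operates against (a): a current Provisional Clearance is held. (g) would limit (f) — a current Provisional Declaration is held — but (h) sets (g) aside: (h) operates against (g): a current Schedule A Registration is held. (i) would limit (h) — assessed value is $158,000, below the $190,000 limit — but (j) sets (i) aside: (j) operates against (i): a current Provisional Notice is held. (k) is engaged (a current General Registration is held), but is itself disapplied by (l): (l) operates against (k): the packaged snacks contain meat. (m), which would lift (l), is not engaged — the reportable unit count is 37, short of 38. Exception (a) does not apply.
Exception (b)'s conditions are all satisfied: an ingredient notice is displayed; a current Class C Approval is held. But applying paragraph (n): (n) is engaged — a current Standing Declaration is held. Exception (b) does not apply.
Exception (c)'s conditions are all satisfied: all sales are at a certified farmers' market; the coverage ratio is 66%, meeting the 63% threshold; the baseline figure is 202, under the 282 limit. However, paragraph (o) must be considered: (o) operates against (c): a current Schedule 5 Notice is held. So (c) is unavailable.
Exception (d)'s conditions are all satisfied: aggregate throughput is 6,890 units, less than the 7,270 units limit; the packaged snacks are shelf-stable. However, paragraph (p) must be considered: (p) operates against (d): the compliance score is 72 points, under the 97 points limit. (d) is therefore removed.
Exception (e) requires that the seller holds a current Category E Clearance from the Ivering Office; but no current Category E Clearance is held, so (e) is unavailable.
Every exception is unavailable, so the rule governs.

Yes — Samir must hold a vendor licence.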